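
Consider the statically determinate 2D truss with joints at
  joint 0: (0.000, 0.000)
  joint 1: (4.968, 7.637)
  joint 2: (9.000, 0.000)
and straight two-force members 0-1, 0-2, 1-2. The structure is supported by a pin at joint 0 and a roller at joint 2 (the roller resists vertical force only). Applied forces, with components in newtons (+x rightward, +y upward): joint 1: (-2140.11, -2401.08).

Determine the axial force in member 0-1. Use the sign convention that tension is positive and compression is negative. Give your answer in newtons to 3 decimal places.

N=3 nodes, M=3 members, R=3 reactions → 2N=6, M+R=6
member 0 (0-1): L=9.1107, (cx,cy)=(0.5453,0.8382)
member 1 (0-2): L=9.0000, (cx,cy)=(1.0000,0.0000)
member 2 (1-2): L=8.6360, (cx,cy)=(0.4669,-0.8843)
solve A·x = −loads:
  F[0-1] = -3449.6890 N (compression)
  F[0-2] = -259.0184 N (compression)
  F[1-2] = +554.7836 N (tension)
  Rx@0 = +2140.1100 N
  Ry@0 = +2891.6861 N
  Ry@2 = -490.6061 N

-3449.689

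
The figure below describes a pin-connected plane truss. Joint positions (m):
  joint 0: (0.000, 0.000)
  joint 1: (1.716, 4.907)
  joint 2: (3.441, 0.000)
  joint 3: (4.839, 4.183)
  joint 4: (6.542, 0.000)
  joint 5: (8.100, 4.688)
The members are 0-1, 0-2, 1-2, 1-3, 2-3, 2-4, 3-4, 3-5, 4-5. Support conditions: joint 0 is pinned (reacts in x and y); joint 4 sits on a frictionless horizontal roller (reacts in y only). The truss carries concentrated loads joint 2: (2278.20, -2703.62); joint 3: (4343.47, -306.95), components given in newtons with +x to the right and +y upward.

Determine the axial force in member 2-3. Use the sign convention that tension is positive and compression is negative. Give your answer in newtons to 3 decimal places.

4607.586

N=6 nodes, M=9 members, R=3 reactions → 2N=12, M+R=12
member 0 (0-1): L=5.1984, (cx,cy)=(0.3301,0.9439)
member 1 (0-2): L=3.4410, (cx,cy)=(1.0000,0.0000)
member 2 (1-2): L=5.2014, (cx,cy)=(0.3316,-0.9434)
member 3 (1-3): L=3.2058, (cx,cy)=(0.9742,-0.2258)
member 4 (2-3): L=4.4104, (cx,cy)=(0.3170,0.9484)
member 5 (2-4): L=3.1010, (cx,cy)=(1.0000,0.0000)
member 6 (3-4): L=4.5164, (cx,cy)=(0.3771,-0.9262)
member 7 (3-5): L=3.2999, (cx,cy)=(0.9882,0.1530)
member 8 (4-5): L=4.9401, (cx,cy)=(0.3154,0.9490)
solve A·x = −loads:
  F[0-1] = +1499.8605 N (tension)
  F[0-2] = +6126.5632 N (tension)
  F[1-2] = -1766.3355 N (compression)
  F[1-3] = +1109.5661 N (tension)
  F[2-3] = +4607.5862 N (tension)
  F[2-4] = +1802.0762 N (tension)
  F[3-4] = -4779.1326 N (compression)
  F[3-5] = -0.0000 N (compression)
  F[4-5] = +0.0000 N (tension)
  Rx@0 = -6621.6700 N
  Ry@0 = -1415.7862 N
  Ry@4 = +4426.3562 N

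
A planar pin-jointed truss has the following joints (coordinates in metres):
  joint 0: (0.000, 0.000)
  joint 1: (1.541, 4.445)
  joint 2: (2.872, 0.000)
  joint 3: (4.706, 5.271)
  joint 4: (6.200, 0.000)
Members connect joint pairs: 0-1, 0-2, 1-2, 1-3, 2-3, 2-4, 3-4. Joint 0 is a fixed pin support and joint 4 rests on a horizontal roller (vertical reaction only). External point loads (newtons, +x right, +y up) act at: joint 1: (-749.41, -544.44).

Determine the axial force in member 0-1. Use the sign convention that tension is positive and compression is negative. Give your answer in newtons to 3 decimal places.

-1001.659

N=5 nodes, M=7 members, R=3 reactions → 2N=10, M+R=10
member 0 (0-1): L=4.7045, (cx,cy)=(0.3276,0.9448)
member 1 (0-2): L=2.8720, (cx,cy)=(1.0000,0.0000)
member 2 (1-2): L=4.6400, (cx,cy)=(0.2869,-0.9580)
member 3 (1-3): L=3.2710, (cx,cy)=(0.9676,0.2525)
member 4 (2-3): L=5.5809, (cx,cy)=(0.3286,0.9445)
member 5 (2-4): L=3.3280, (cx,cy)=(1.0000,0.0000)
member 6 (3-4): L=5.4786, (cx,cy)=(0.2727,-0.9621)
solve A·x = −loads:
  F[0-1] = -1001.6586 N (compression)
  F[0-2] = -421.3108 N (compression)
  F[1-2] = +495.6370 N (tension)
  F[1-3] = +288.4850 N (tension)
  F[2-3] = -502.7276 N (compression)
  F[2-4] = -113.9303 N (compression)
  F[3-4] = +417.7931 N (tension)
  Rx@0 = +749.4100 N
  Ry@0 = +946.3989 N
  Ry@4 = -401.9589 N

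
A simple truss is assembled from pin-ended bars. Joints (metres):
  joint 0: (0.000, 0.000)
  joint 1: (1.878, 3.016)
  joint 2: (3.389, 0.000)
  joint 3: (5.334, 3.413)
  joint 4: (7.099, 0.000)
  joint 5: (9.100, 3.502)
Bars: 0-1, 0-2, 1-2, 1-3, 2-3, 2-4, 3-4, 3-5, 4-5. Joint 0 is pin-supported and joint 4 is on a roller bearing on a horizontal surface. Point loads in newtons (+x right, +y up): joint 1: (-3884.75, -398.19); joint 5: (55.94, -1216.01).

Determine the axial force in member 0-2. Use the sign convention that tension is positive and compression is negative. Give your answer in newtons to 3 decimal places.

N=6 nodes, M=9 members, R=3 reactions → 2N=12, M+R=12
member 0 (0-1): L=3.5529, (cx,cy)=(0.5286,0.8489)
member 1 (0-2): L=3.3890, (cx,cy)=(1.0000,0.0000)
member 2 (1-2): L=3.3733, (cx,cy)=(0.4479,-0.8941)
member 3 (1-3): L=3.4787, (cx,cy)=(0.9935,0.1141)
member 4 (2-3): L=3.9283, (cx,cy)=(0.4951,0.8688)
member 5 (2-4): L=3.7100, (cx,cy)=(1.0000,0.0000)
member 6 (3-4): L=3.8424, (cx,cy)=(0.4594,-0.8883)
member 7 (3-5): L=3.7671, (cx,cy)=(0.9997,0.0236)
member 8 (4-5): L=4.0334, (cx,cy)=(0.4961,0.8683)
solve A·x = −loads:
  F[0-1] = -1852.9397 N (compression)
  F[0-2] = -2849.3805 N (compression)
  F[1-2] = +1595.3882 N (tension)
  F[1-3] = +2205.1130 N (tension)
  F[2-3] = -1641.7521 N (compression)
  F[2-4] = -1321.8950 N (compression)
  F[3-4] = +1342.7724 N (tension)
  F[3-5] = +761.2422 N (tension)
  F[4-5] = -1421.2302 N (compression)
  Rx@0 = +3828.8100 N
  Ry@0 = +1572.9283 N
  Ry@4 = +41.2717 N

-2849.380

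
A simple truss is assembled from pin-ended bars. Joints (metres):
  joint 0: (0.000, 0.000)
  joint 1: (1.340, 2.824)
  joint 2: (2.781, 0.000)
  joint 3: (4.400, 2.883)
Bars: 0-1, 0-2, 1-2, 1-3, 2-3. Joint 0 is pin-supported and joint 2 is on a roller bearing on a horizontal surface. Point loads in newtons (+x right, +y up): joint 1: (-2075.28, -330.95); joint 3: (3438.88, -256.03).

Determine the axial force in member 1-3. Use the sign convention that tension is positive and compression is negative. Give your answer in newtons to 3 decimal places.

3622.548

N=4 nodes, M=5 members, R=3 reactions → 2N=8, M+R=8
member 0 (0-1): L=3.1258, (cx,cy)=(0.4287,0.9035)
member 1 (0-2): L=2.7810, (cx,cy)=(1.0000,0.0000)
member 2 (1-2): L=3.1704, (cx,cy)=(0.4545,-0.8907)
member 3 (1-3): L=3.0606, (cx,cy)=(0.9998,0.0193)
member 4 (2-3): L=3.3065, (cx,cy)=(0.4896,0.8719)
solve A·x = −loads:
  F[0-1] = +1588.5844 N (tension)
  F[0-2] = +682.5876 N (tension)
  F[1-2] = -1904.4027 N (compression)
  F[1-3] = +3622.5476 N (tension)
  F[2-3] = -373.7299 N (compression)
  Rx@0 = -1363.6000 N
  Ry@0 = -1435.2082 N
  Ry@2 = +2022.1882 N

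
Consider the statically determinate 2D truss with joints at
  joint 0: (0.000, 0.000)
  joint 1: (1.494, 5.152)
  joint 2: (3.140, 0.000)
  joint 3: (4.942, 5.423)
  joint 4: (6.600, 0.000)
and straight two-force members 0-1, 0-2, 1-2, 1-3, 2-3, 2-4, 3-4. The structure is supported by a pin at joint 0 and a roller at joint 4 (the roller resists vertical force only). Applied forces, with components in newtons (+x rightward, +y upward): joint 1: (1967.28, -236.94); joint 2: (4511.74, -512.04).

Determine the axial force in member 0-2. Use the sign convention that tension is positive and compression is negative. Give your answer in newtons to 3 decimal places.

N=5 nodes, M=7 members, R=3 reactions → 2N=10, M+R=10
member 0 (0-1): L=5.3642, (cx,cy)=(0.2785,0.9604)
member 1 (0-2): L=3.1400, (cx,cy)=(1.0000,0.0000)
member 2 (1-2): L=5.4086, (cx,cy)=(0.3043,-0.9526)
member 3 (1-3): L=3.4586, (cx,cy)=(0.9969,0.0784)
member 4 (2-3): L=5.7146, (cx,cy)=(0.3153,0.9490)
member 5 (2-4): L=3.4600, (cx,cy)=(1.0000,0.0000)
member 6 (3-4): L=5.6708, (cx,cy)=(0.2924,-0.9563)
solve A·x = −loads:
  F[0-1] = +1128.5869 N (tension)
  F[0-2] = +6164.6965 N (tension)
  F[1-2] = -1485.7250 N (compression)
  F[1-3] = -1204.5047 N (compression)
  F[2-3] = +2030.9069 N (tension)
  F[2-4] = +560.3851 N (tension)
  F[3-4] = -1916.6634 N (compression)
  Rx@0 = -6479.0200 N
  Ry@0 = -1083.9322 N
  Ry@4 = +1832.9122 N

6164.696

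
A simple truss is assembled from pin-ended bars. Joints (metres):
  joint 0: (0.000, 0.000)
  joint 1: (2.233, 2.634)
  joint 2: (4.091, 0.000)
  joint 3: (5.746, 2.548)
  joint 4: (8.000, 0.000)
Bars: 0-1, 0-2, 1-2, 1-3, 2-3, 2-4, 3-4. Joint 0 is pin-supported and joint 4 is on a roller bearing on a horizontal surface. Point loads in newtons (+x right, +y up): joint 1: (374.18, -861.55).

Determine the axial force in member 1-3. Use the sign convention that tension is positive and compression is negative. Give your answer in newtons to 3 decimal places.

-549.368

N=5 nodes, M=7 members, R=3 reactions → 2N=10, M+R=10
member 0 (0-1): L=3.4532, (cx,cy)=(0.6467,0.7628)
member 1 (0-2): L=4.0910, (cx,cy)=(1.0000,0.0000)
member 2 (1-2): L=3.2234, (cx,cy)=(0.5764,-0.8172)
member 3 (1-3): L=3.5141, (cx,cy)=(0.9997,-0.0245)
member 4 (2-3): L=3.0383, (cx,cy)=(0.5447,0.8386)
member 5 (2-4): L=3.9090, (cx,cy)=(1.0000,0.0000)
member 6 (3-4): L=3.4019, (cx,cy)=(0.6626,-0.7490)
solve A·x = −loads:
  F[0-1] = -652.7045 N (compression)
  F[0-2] = +796.2552 N (tension)
  F[1-2] = -428.6008 N (compression)
  F[1-3] = -549.3677 N (compression)
  F[2-3] = +417.6295 N (tension)
  F[2-4] = +321.7160 N (tension)
  F[3-4] = -485.5548 N (compression)
  Rx@0 = -374.1800 N
  Ry@0 = +497.8711 N
  Ry@4 = +363.6789 N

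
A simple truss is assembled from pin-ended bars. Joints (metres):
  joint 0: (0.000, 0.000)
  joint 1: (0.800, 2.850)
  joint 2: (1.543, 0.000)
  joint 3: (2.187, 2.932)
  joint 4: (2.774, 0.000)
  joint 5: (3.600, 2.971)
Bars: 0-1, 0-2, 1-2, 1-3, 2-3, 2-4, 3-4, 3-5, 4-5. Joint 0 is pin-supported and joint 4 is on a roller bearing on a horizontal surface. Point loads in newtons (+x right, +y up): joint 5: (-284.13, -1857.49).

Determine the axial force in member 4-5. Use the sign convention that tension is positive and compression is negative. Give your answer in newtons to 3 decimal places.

N=6 nodes, M=9 members, R=3 reactions → 2N=12, M+R=12
member 0 (0-1): L=2.9602, (cx,cy)=(0.2703,0.9628)
member 1 (0-2): L=1.5430, (cx,cy)=(1.0000,0.0000)
member 2 (1-2): L=2.9453, (cx,cy)=(0.2523,-0.9677)
member 3 (1-3): L=1.3894, (cx,cy)=(0.9983,0.0590)
member 4 (2-3): L=3.0019, (cx,cy)=(0.2145,0.9767)
member 5 (2-4): L=1.2310, (cx,cy)=(1.0000,0.0000)
member 6 (3-4): L=2.9902, (cx,cy)=(0.1963,-0.9805)
member 7 (3-5): L=1.4135, (cx,cy)=(0.9996,0.0276)
member 8 (4-5): L=3.0837, (cx,cy)=(0.2679,0.9635)
solve A·x = −loads:
  F[0-1] = +258.4031 N (tension)
  F[0-2] = -353.9651 N (compression)
  F[1-2] = -248.9986 N (compression)
  F[1-3] = +132.8815 N (tension)
  F[2-3] = +246.6888 N (tension)
  F[2-4] = -469.7024 N (compression)
  F[3-4] = -247.1352 N (compression)
  F[3-5] = +234.1764 N (tension)
  F[4-5] = -1934.6479 N (compression)
  Rx@0 = +284.1300 N
  Ry@0 = -248.7875 N
  Ry@4 = +2106.2775 N

-1934.648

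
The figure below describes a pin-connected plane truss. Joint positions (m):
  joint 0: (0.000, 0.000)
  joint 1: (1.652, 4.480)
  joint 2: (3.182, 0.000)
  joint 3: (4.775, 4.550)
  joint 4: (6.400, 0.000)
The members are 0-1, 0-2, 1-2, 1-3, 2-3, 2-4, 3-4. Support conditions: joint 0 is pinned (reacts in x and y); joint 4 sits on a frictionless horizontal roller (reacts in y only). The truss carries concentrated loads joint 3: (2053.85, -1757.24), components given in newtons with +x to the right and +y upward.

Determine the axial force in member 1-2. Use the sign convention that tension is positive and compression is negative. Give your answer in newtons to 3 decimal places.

N=5 nodes, M=7 members, R=3 reactions → 2N=10, M+R=10
member 0 (0-1): L=4.7749, (cx,cy)=(0.3460,0.9382)
member 1 (0-2): L=3.1820, (cx,cy)=(1.0000,0.0000)
member 2 (1-2): L=4.7341, (cx,cy)=(0.3232,-0.9463)
member 3 (1-3): L=3.1238, (cx,cy)=(0.9997,0.0224)
member 4 (2-3): L=4.8208, (cx,cy)=(0.3304,0.9438)
member 5 (2-4): L=3.2180, (cx,cy)=(1.0000,0.0000)
member 6 (3-4): L=4.8315, (cx,cy)=(0.3363,-0.9417)
solve A·x = −loads:
  F[0-1] = +1080.7273 N (tension)
  F[0-2] = +1679.9431 N (tension)
  F[1-2] = -1054.5584 N (compression)
  F[1-3] = +714.9091 N (tension)
  F[2-3] = +1057.3607 N (tension)
  F[2-4] = +989.7231 N (tension)
  F[3-4] = -2942.6584 N (compression)
  Rx@0 = -2053.8500 N
  Ry@0 = -1013.9848 N
  Ry@4 = +2771.2248 N

-1054.558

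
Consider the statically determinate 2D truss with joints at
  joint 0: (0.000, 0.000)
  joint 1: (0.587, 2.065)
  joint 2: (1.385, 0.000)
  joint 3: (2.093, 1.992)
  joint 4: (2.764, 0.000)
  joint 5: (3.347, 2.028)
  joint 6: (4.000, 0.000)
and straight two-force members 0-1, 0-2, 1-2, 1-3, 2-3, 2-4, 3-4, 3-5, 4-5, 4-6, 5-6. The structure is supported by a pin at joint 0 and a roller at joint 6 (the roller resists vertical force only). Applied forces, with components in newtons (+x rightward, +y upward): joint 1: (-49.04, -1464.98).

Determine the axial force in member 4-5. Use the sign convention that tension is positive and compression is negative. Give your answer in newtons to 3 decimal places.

200.832

N=7 nodes, M=11 members, R=3 reactions → 2N=14, M+R=14
member 0 (0-1): L=2.1468, (cx,cy)=(0.2734,0.9619)
member 1 (0-2): L=1.3850, (cx,cy)=(1.0000,0.0000)
member 2 (1-2): L=2.2138, (cx,cy)=(0.3605,-0.9328)
member 3 (1-3): L=1.5078, (cx,cy)=(0.9988,-0.0484)
member 4 (2-3): L=2.1141, (cx,cy)=(0.3349,0.9423)
member 5 (2-4): L=1.3790, (cx,cy)=(1.0000,0.0000)
member 6 (3-4): L=2.1020, (cx,cy)=(0.3192,-0.9477)
member 7 (3-5): L=1.2545, (cx,cy)=(0.9996,0.0287)
member 8 (4-5): L=2.1101, (cx,cy)=(0.2763,0.9611)
member 9 (4-6): L=1.2360, (cx,cy)=(1.0000,0.0000)
member 10 (5-6): L=2.1305, (cx,cy)=(0.3065,-0.9519)
solve A·x = −loads:
  F[0-1] = -1325.8358 N (compression)
  F[0-2] = +313.4818 N (tension)
  F[1-2] = -190.6187 N (compression)
  F[1-3] = -245.0585 N (compression)
  F[2-3] = +188.7008 N (tension)
  F[2-4] = +181.5756 N (tension)
  F[3-4] = -203.6713 N (compression)
  F[3-5] = -116.6070 N (compression)
  F[4-5] = +200.8324 N (tension)
  F[4-6] = +61.0719 N (tension)
  F[5-6] = -199.2588 N (compression)
  Rx@0 = +49.0400 N
  Ry@0 = +1275.3111 N
  Ry@6 = +189.6689 N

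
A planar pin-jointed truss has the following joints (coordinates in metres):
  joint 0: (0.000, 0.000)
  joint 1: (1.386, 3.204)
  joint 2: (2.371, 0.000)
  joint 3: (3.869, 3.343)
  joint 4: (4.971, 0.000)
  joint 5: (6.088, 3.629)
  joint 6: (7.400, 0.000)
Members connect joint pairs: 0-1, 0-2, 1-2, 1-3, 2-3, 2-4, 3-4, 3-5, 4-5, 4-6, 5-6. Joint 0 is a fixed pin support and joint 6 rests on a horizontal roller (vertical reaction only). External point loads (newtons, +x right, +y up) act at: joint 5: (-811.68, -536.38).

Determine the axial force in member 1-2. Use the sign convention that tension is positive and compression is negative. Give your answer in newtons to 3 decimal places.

494.918

N=7 nodes, M=11 members, R=3 reactions → 2N=14, M+R=14
member 0 (0-1): L=3.4909, (cx,cy)=(0.3970,0.9178)
member 1 (0-2): L=2.3710, (cx,cy)=(1.0000,0.0000)
member 2 (1-2): L=3.3520, (cx,cy)=(0.2939,-0.9558)
member 3 (1-3): L=2.4869, (cx,cy)=(0.9984,0.0559)
member 4 (2-3): L=3.6633, (cx,cy)=(0.4089,0.9126)
member 5 (2-4): L=2.6000, (cx,cy)=(1.0000,0.0000)
member 6 (3-4): L=3.5200, (cx,cy)=(0.3131,-0.9497)
member 7 (3-5): L=2.2374, (cx,cy)=(0.9918,0.1278)
member 8 (4-5): L=3.7970, (cx,cy)=(0.2942,0.9558)
member 9 (4-6): L=2.4290, (cx,cy)=(1.0000,0.0000)
member 10 (5-6): L=3.8589, (cx,cy)=(0.3400,-0.9404)
solve A·x = −loads:
  F[0-1] = -537.3149 N (compression)
  F[0-2] = -598.3506 N (compression)
  F[1-2] = +494.9178 N (tension)
  F[1-3] = -359.3253 N (compression)
  F[2-3] = -518.3905 N (compression)
  F[2-4] = -240.9348 N (compression)
  F[3-4] = +423.7934 N (tension)
  F[3-5] = -709.2418 N (compression)
  F[4-5] = -421.1234 N (compression)
  F[4-6] = +15.6287 N (tension)
  F[5-6] = -45.9674 N (compression)
  Rx@0 = +811.6800 N
  Ry@0 = +493.1510 N
  Ry@6 = +43.2290 N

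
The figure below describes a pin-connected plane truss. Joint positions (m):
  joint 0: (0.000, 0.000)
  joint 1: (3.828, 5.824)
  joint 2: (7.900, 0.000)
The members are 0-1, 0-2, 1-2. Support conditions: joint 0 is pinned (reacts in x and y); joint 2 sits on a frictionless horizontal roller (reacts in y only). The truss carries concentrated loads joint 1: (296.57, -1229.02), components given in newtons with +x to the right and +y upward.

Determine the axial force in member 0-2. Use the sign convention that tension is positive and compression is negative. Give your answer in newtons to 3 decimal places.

N=3 nodes, M=3 members, R=3 reactions → 2N=6, M+R=6
member 0 (0-1): L=6.9694, (cx,cy)=(0.5493,0.8357)
member 1 (0-2): L=7.9000, (cx,cy)=(1.0000,0.0000)
member 2 (1-2): L=7.1063, (cx,cy)=(0.5730,-0.8195)
solve A·x = −loads:
  F[0-1] = -496.4429 N (compression)
  F[0-2] = +569.2453 N (tension)
  F[1-2] = -993.4317 N (compression)
  Rx@0 = -296.5700 N
  Ry@0 = +414.8539 N
  Ry@2 = +814.1661 N

569.245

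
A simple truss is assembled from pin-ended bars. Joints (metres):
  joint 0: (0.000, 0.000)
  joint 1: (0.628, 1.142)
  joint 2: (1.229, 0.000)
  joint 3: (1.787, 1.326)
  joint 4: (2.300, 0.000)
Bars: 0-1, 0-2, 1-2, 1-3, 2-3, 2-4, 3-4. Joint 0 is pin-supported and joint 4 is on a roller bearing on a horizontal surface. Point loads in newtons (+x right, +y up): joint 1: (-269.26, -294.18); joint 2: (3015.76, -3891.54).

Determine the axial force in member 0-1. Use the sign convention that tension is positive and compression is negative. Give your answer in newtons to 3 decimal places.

N=5 nodes, M=7 members, R=3 reactions → 2N=10, M+R=10
member 0 (0-1): L=1.3033, (cx,cy)=(0.4819,0.8762)
member 1 (0-2): L=1.2290, (cx,cy)=(1.0000,0.0000)
member 2 (1-2): L=1.2905, (cx,cy)=(0.4657,-0.8849)
member 3 (1-3): L=1.1735, (cx,cy)=(0.9876,0.1568)
member 4 (2-3): L=1.4386, (cx,cy)=(0.3879,0.9217)
member 5 (2-4): L=1.0710, (cx,cy)=(1.0000,0.0000)
member 6 (3-4): L=1.4218, (cx,cy)=(0.3608,-0.9326)
solve A·x = −loads:
  F[0-1] = -2464.6593 N (compression)
  F[0-2] = +3934.1204 N (tension)
  F[1-2] = +1793.4398 N (tension)
  F[1-3] = -1775.5525 N (compression)
  F[2-3] = +2500.1927 N (tension)
  F[2-4] = +783.8402 N (tension)
  F[3-4] = -2172.4066 N (compression)
  Rx@0 = -2746.5000 N
  Ry@0 = +2159.6536 N
  Ry@4 = +2026.0664 N

-2464.659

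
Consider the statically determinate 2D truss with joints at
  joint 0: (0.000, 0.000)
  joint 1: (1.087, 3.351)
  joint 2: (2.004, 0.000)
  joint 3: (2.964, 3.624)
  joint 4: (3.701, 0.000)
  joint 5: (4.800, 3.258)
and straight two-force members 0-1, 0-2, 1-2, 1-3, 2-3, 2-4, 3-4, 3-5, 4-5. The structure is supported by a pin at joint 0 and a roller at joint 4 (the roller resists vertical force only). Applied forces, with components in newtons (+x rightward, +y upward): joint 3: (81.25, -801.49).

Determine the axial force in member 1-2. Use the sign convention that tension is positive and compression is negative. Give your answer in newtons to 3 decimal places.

76.046

N=6 nodes, M=9 members, R=3 reactions → 2N=12, M+R=12
member 0 (0-1): L=3.5229, (cx,cy)=(0.3086,0.9512)
member 1 (0-2): L=2.0040, (cx,cy)=(1.0000,0.0000)
member 2 (1-2): L=3.4742, (cx,cy)=(0.2639,-0.9645)
member 3 (1-3): L=1.8967, (cx,cy)=(0.9896,0.1439)
member 4 (2-3): L=3.7490, (cx,cy)=(0.2561,0.9667)
member 5 (2-4): L=1.6970, (cx,cy)=(1.0000,0.0000)
member 6 (3-4): L=3.6982, (cx,cy)=(0.1993,-0.9799)
member 7 (3-5): L=1.8721, (cx,cy)=(0.9807,-0.1955)
member 8 (4-5): L=3.4384, (cx,cy)=(0.3196,0.9475)
solve A·x = −loads:
  F[0-1] = -84.1514 N (compression)
  F[0-2] = +107.2152 N (tension)
  F[1-2] = +76.0463 N (tension)
  F[1-3] = -46.5217 N (compression)
  F[2-3] = -75.8795 N (compression)
  F[2-4] = +146.7176 N (tension)
  F[3-4] = -736.2121 N (compression)
  F[3-5] = -0.0000 N (compression)
  F[4-5] = +0.0000 N (tension)
  Rx@0 = -81.2500 N
  Ry@0 = +80.0454 N
  Ry@4 = +721.4446 N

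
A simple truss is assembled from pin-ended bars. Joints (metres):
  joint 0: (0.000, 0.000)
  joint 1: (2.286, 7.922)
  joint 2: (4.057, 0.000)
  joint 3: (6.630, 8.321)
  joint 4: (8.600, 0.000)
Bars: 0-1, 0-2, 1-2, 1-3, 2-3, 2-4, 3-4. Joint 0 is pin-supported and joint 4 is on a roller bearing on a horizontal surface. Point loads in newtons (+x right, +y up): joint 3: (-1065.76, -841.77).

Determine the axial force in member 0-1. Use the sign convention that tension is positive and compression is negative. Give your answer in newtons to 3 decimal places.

-1273.951

N=5 nodes, M=7 members, R=3 reactions → 2N=10, M+R=10
member 0 (0-1): L=8.2452, (cx,cy)=(0.2773,0.9608)
member 1 (0-2): L=4.0570, (cx,cy)=(1.0000,0.0000)
member 2 (1-2): L=8.1175, (cx,cy)=(0.2182,-0.9759)
member 3 (1-3): L=4.3623, (cx,cy)=(0.9958,0.0915)
member 4 (2-3): L=8.7097, (cx,cy)=(0.2954,0.9554)
member 5 (2-4): L=4.5430, (cx,cy)=(1.0000,0.0000)
member 6 (3-4): L=8.5510, (cx,cy)=(0.2304,-0.9731)
solve A·x = −loads:
  F[0-1] = -1273.9509 N (compression)
  F[0-2] = -712.5557 N (compression)
  F[1-2] = +1196.4122 N (tension)
  F[1-3] = -616.8104 N (compression)
  F[2-3] = -1222.1376 N (compression)
  F[2-4] = -90.4952 N (compression)
  F[3-4] = +392.8052 N (tension)
  Rx@0 = +1065.7600 N
  Ry@0 = +1224.0088 N
  Ry@4 = -382.2388 N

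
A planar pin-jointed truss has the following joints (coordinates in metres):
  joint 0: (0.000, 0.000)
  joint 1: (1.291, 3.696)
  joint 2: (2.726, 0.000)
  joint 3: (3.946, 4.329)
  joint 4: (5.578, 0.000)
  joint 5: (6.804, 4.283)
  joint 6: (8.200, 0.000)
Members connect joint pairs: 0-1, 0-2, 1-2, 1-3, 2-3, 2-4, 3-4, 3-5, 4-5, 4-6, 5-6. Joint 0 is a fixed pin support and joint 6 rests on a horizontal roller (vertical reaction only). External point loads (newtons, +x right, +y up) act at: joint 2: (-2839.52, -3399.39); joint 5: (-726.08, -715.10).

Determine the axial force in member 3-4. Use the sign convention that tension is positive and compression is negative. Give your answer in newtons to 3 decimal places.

N=7 nodes, M=11 members, R=3 reactions → 2N=14, M+R=14
member 0 (0-1): L=3.9150, (cx,cy)=(0.3298,0.9441)
member 1 (0-2): L=2.7260, (cx,cy)=(1.0000,0.0000)
member 2 (1-2): L=3.9648, (cx,cy)=(0.3619,-0.9322)
member 3 (1-3): L=2.7294, (cx,cy)=(0.9727,0.2319)
member 4 (2-3): L=4.4976, (cx,cy)=(0.2713,0.9625)
member 5 (2-4): L=2.8520, (cx,cy)=(1.0000,0.0000)
member 6 (3-4): L=4.6264, (cx,cy)=(0.3528,-0.9357)
member 7 (3-5): L=2.8584, (cx,cy)=(0.9999,-0.0161)
member 8 (4-5): L=4.4550, (cx,cy)=(0.2752,0.9614)
member 9 (4-6): L=2.6220, (cx,cy)=(1.0000,0.0000)
member 10 (5-6): L=4.5048, (cx,cy)=(0.3099,-0.9508)
solve A·x = −loads:
  F[0-1] = -2934.4217 N (compression)
  F[0-2] = -2597.9489 N (compression)
  F[1-2] = +2493.4629 N (tension)
  F[1-3] = -1922.5399 N (compression)
  F[2-3] = +1116.8487 N (tension)
  F[2-4] = +841.0927 N (tension)
  F[3-4] = -649.3080 N (compression)
  F[3-5] = -1338.2979 N (compression)
  F[4-5] = +631.9685 N (tension)
  F[4-6] = +438.1297 N (tension)
  F[5-6] = -1413.8046 N (compression)
  Rx@0 = +3565.6000 N
  Ry@0 = +2770.2855 N
  Ry@6 = +1344.2045 N

-649.308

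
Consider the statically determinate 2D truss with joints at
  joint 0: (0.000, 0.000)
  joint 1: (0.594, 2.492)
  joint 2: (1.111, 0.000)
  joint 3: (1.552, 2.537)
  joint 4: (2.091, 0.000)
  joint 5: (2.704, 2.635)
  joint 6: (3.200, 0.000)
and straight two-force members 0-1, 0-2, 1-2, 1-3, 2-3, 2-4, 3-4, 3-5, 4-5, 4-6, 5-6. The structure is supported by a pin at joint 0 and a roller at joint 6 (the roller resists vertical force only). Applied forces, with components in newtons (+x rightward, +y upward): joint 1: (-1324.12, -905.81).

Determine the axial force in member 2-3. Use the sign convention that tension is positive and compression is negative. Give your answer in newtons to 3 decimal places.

N=7 nodes, M=11 members, R=3 reactions → 2N=14, M+R=14
member 0 (0-1): L=2.5618, (cx,cy)=(0.2319,0.9727)
member 1 (0-2): L=1.1110, (cx,cy)=(1.0000,0.0000)
member 2 (1-2): L=2.5451, (cx,cy)=(0.2031,-0.9792)
member 3 (1-3): L=0.9591, (cx,cy)=(0.9989,0.0469)
member 4 (2-3): L=2.5750, (cx,cy)=(0.1713,0.9852)
member 5 (2-4): L=0.9800, (cx,cy)=(1.0000,0.0000)
member 6 (3-4): L=2.5936, (cx,cy)=(0.2078,-0.9782)
member 7 (3-5): L=1.1562, (cx,cy)=(0.9964,0.0848)
member 8 (4-5): L=2.7054, (cx,cy)=(0.2266,0.9740)
member 9 (4-6): L=1.1090, (cx,cy)=(1.0000,0.0000)
member 10 (5-6): L=2.6813, (cx,cy)=(0.1850,-0.9827)
solve A·x = −loads:
  F[0-1] = -1818.3829 N (compression)
  F[0-2] = -902.4974 N (compression)
  F[1-2] = +915.7658 N (tension)
  F[1-3] = +717.2603 N (tension)
  F[2-3] = -910.1182 N (compression)
  F[2-4] = -560.6042 N (compression)
  F[3-4] = +914.5061 N (tension)
  F[3-5] = +371.8924 N (tension)
  F[4-5] = -918.4277 N (compression)
  F[4-6] = -162.4503 N (compression)
  F[5-6] = +878.1738 N (tension)
  Rx@0 = +1324.1200 N
  Ry@0 = +1768.8275 N
  Ry@6 = -863.0175 N

-910.118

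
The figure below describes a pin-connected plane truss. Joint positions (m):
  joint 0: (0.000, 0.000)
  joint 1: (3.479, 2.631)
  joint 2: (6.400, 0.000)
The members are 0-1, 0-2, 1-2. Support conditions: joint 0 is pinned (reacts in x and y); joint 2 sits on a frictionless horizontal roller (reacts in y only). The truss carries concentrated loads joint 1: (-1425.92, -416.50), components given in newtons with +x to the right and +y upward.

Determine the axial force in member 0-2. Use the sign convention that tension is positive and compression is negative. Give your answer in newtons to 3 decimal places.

N=3 nodes, M=3 members, R=3 reactions → 2N=6, M+R=6
member 0 (0-1): L=4.3618, (cx,cy)=(0.7976,0.6032)
member 1 (0-2): L=6.4000, (cx,cy)=(1.0000,0.0000)
member 2 (1-2): L=3.9312, (cx,cy)=(0.7430,-0.6693)
solve A·x = −loads:
  F[0-1] = -1286.9651 N (compression)
  F[0-2] = -399.4365 N (compression)
  F[1-2] = +537.5790 N (tension)
  Rx@0 = +1425.9200 N
  Ry@0 = +776.2800 N
  Ry@2 = -359.7800 N

-399.436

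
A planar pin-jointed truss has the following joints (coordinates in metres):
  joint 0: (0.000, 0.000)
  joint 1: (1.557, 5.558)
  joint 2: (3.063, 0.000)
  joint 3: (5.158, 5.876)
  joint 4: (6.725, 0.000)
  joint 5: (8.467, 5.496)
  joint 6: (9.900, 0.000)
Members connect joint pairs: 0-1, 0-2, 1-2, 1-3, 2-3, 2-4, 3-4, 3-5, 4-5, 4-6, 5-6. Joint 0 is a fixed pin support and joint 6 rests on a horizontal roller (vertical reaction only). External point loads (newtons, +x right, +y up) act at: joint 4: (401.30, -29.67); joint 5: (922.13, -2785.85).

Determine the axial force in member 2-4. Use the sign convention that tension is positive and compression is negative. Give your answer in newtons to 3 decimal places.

1236.385

N=7 nodes, M=11 members, R=3 reactions → 2N=14, M+R=14
member 0 (0-1): L=5.7720, (cx,cy)=(0.2698,0.9629)
member 1 (0-2): L=3.0630, (cx,cy)=(1.0000,0.0000)
member 2 (1-2): L=5.7584, (cx,cy)=(0.2615,-0.9652)
member 3 (1-3): L=3.6150, (cx,cy)=(0.9961,0.0880)
member 4 (2-3): L=6.2383, (cx,cy)=(0.3358,0.9419)
member 5 (2-4): L=3.6620, (cx,cy)=(1.0000,0.0000)
member 6 (3-4): L=6.0814, (cx,cy)=(0.2577,-0.9662)
member 7 (3-5): L=3.3307, (cx,cy)=(0.9935,-0.1141)
member 8 (4-5): L=5.7655, (cx,cy)=(0.3021,0.9533)
member 9 (4-6): L=3.1750, (cx,cy)=(1.0000,0.0000)
member 10 (5-6): L=5.6797, (cx,cy)=(0.2523,-0.9676)
solve A·x = −loads:
  F[0-1] = +102.9792 N (tension)
  F[0-2] = +1295.6512 N (tension)
  F[1-2] = -97.8544 N (compression)
  F[1-3] = +53.5784 N (tension)
  F[2-3] = +100.2721 N (tension)
  F[2-4] = +1236.3850 N (tension)
  F[3-4] = -116.5417 N (compression)
  F[3-5] = +117.8441 N (tension)
  F[4-5] = +149.2521 N (tension)
  F[4-6] = +759.9598 N (tension)
  F[5-6] = -3012.1269 N (compression)
  Rx@0 = -1323.4300 N
  Ry@0 = -99.1617 N
  Ry@6 = +2914.6817 N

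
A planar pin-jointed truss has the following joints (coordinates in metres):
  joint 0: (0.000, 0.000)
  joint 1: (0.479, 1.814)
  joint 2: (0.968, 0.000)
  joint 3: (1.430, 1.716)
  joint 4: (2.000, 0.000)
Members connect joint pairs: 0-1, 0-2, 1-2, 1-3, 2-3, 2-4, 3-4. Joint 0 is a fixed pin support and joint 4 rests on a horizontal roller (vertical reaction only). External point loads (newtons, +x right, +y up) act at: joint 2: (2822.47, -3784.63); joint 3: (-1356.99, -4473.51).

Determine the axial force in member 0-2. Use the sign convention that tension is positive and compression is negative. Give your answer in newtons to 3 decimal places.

2625.251

N=5 nodes, M=7 members, R=3 reactions → 2N=10, M+R=10
member 0 (0-1): L=1.8762, (cx,cy)=(0.2553,0.9669)
member 1 (0-2): L=0.9680, (cx,cy)=(1.0000,0.0000)
member 2 (1-2): L=1.8788, (cx,cy)=(0.2603,-0.9655)
member 3 (1-3): L=0.9560, (cx,cy)=(0.9947,-0.1025)
member 4 (2-3): L=1.7771, (cx,cy)=(0.2600,0.9656)
member 5 (2-4): L=1.0320, (cx,cy)=(1.0000,0.0000)
member 6 (3-4): L=1.8082, (cx,cy)=(0.3152,-0.9490)
solve A·x = −loads:
  F[0-1] = -4542.6598 N (compression)
  F[0-2] = +2625.2507 N (tension)
  F[1-2] = +4806.1930 N (tension)
  F[1-3] = -2423.4873 N (compression)
  F[2-3] = -886.3881 N (compression)
  F[2-4] = +1284.1685 N (tension)
  F[3-4] = -4073.7236 N (compression)
  Rx@0 = -1465.4800 N
  Ry@0 = +4392.1169 N
  Ry@4 = +3866.0231 N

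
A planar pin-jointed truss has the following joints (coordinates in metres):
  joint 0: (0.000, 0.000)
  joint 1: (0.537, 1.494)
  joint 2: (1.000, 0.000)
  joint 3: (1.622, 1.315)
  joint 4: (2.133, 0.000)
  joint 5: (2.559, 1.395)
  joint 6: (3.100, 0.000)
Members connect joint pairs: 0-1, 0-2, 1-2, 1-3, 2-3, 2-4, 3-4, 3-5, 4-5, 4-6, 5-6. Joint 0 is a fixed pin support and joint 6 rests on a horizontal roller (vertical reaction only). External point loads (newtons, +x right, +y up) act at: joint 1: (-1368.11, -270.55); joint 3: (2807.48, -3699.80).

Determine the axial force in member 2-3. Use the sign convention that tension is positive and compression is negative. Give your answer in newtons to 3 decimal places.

-1219.652

N=7 nodes, M=11 members, R=3 reactions → 2N=14, M+R=14
member 0 (0-1): L=1.5876, (cx,cy)=(0.3383,0.9411)
member 1 (0-2): L=1.0000, (cx,cy)=(1.0000,0.0000)
member 2 (1-2): L=1.5641, (cx,cy)=(0.2960,-0.9552)
member 3 (1-3): L=1.0997, (cx,cy)=(0.9867,-0.1628)
member 4 (2-3): L=1.4547, (cx,cy)=(0.4276,0.9040)
member 5 (2-4): L=1.1330, (cx,cy)=(1.0000,0.0000)
member 6 (3-4): L=1.4108, (cx,cy)=(0.3622,-0.9321)
member 7 (3-5): L=0.9404, (cx,cy)=(0.9964,0.0851)
member 8 (4-5): L=1.4586, (cx,cy)=(0.2921,0.9564)
member 9 (4-6): L=0.9670, (cx,cy)=(1.0000,0.0000)
member 10 (5-6): L=1.4962, (cx,cy)=(0.3616,-0.9323)
solve A·x = −loads:
  F[0-1] = -1547.2819 N (compression)
  F[0-2] = +1962.7397 N (tension)
  F[1-2] = +1154.2671 N (tension)
  F[1-3] = +509.8575 N (tension)
  F[2-3] = -1219.6522 N (compression)
  F[2-4] = +2825.9261 N (tension)
  F[3-4] = -2861.3510 N (compression)
  F[3-5] = -1796.0359 N (compression)
  F[4-5] = +2788.6453 N (tension)
  F[4-6] = +975.0686 N (tension)
  F[5-6] = -2696.7237 N (compression)
  Rx@0 = -1439.3700 N
  Ry@0 = +1456.0788 N
  Ry@6 = +2514.2712 N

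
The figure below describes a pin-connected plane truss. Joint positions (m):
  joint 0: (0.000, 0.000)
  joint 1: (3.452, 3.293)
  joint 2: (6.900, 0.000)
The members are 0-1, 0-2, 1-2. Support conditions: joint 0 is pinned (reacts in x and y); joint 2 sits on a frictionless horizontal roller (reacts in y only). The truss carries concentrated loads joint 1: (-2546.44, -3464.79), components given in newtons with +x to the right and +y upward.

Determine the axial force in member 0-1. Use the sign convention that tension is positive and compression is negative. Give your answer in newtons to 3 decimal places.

-4269.012

N=3 nodes, M=3 members, R=3 reactions → 2N=6, M+R=6
member 0 (0-1): L=4.7708, (cx,cy)=(0.7236,0.6902)
member 1 (0-2): L=6.9000, (cx,cy)=(1.0000,0.0000)
member 2 (1-2): L=4.7679, (cx,cy)=(0.7232,-0.6907)
solve A·x = −loads:
  F[0-1] = -4269.0118 N (compression)
  F[0-2] = +542.5077 N (tension)
  F[1-2] = -750.1753 N (compression)
  Rx@0 = +2546.4400 N
  Ry@0 = +2946.6700 N
  Ry@2 = +518.1200 N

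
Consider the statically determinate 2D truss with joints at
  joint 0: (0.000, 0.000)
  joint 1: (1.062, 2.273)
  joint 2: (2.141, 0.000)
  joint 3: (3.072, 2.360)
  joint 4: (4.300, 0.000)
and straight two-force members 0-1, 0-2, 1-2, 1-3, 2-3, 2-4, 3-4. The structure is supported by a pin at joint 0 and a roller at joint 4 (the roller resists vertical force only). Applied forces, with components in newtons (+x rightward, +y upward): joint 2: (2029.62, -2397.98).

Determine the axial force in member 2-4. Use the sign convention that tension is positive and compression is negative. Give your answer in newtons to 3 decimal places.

621.270

N=5 nodes, M=7 members, R=3 reactions → 2N=10, M+R=10
member 0 (0-1): L=2.5089, (cx,cy)=(0.4233,0.9060)
member 1 (0-2): L=2.1410, (cx,cy)=(1.0000,0.0000)
member 2 (1-2): L=2.5161, (cx,cy)=(0.4288,-0.9034)
member 3 (1-3): L=2.0119, (cx,cy)=(0.9991,0.0432)
member 4 (2-3): L=2.5370, (cx,cy)=(0.3670,0.9302)
member 5 (2-4): L=2.1590, (cx,cy)=(1.0000,0.0000)
member 6 (3-4): L=2.6604, (cx,cy)=(0.4616,-0.8871)
solve A·x = −loads:
  F[0-1] = -1328.9436 N (compression)
  F[0-2] = +2592.1618 N (tension)
  F[1-2] = +1279.5369 N (tension)
  F[1-3] = -1112.2962 N (compression)
  F[2-3] = +1335.2245 N (tension)
  F[2-4] = +621.2696 N (tension)
  F[3-4] = -1345.9356 N (compression)
  Rx@0 = -2029.6200 N
  Ry@0 = +1204.0090 N
  Ry@4 = +1193.9710 N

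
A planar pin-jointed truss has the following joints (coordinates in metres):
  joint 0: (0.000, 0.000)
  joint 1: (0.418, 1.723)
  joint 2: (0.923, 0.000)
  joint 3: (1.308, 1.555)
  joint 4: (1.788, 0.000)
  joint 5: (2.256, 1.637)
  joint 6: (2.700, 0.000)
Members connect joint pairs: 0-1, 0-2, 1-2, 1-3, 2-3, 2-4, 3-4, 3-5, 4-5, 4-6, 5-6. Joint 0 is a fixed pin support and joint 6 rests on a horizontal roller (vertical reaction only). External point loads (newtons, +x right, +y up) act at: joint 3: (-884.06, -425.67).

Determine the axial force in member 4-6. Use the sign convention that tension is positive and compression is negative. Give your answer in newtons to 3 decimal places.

-82.166

N=7 nodes, M=11 members, R=3 reactions → 2N=14, M+R=14
member 0 (0-1): L=1.7730, (cx,cy)=(0.2358,0.9718)
member 1 (0-2): L=0.9230, (cx,cy)=(1.0000,0.0000)
member 2 (1-2): L=1.7955, (cx,cy)=(0.2813,-0.9596)
member 3 (1-3): L=0.9057, (cx,cy)=(0.9826,-0.1855)
member 4 (2-3): L=1.6020, (cx,cy)=(0.2403,0.9707)
member 5 (2-4): L=0.8650, (cx,cy)=(1.0000,0.0000)
member 6 (3-4): L=1.6274, (cx,cy)=(0.2949,-0.9555)
member 7 (3-5): L=0.9515, (cx,cy)=(0.9963,0.0862)
member 8 (4-5): L=1.7026, (cx,cy)=(0.2749,0.9615)
member 9 (4-6): L=0.9120, (cx,cy)=(1.0000,0.0000)
member 10 (5-6): L=1.6961, (cx,cy)=(0.2618,-0.9651)
solve A·x = −loads:
  F[0-1] = -749.7442 N (compression)
  F[0-2] = -707.2992 N (compression)
  F[1-2] = +840.5327 N (tension)
  F[1-3] = -420.4669 N (compression)
  F[2-3] = -830.9560 N (compression)
  F[2-4] = -271.1845 N (compression)
  F[3-4] = +332.7095 N (tension)
  F[3-5] = +173.6982 N (tension)
  F[4-5] = -330.6448 N (compression)
  F[4-6] = -82.1657 N (compression)
  F[5-6] = +313.8847 N (tension)
  Rx@0 = +884.0600 N
  Ry@0 = +728.6096 N
  Ry@6 = -302.9396 N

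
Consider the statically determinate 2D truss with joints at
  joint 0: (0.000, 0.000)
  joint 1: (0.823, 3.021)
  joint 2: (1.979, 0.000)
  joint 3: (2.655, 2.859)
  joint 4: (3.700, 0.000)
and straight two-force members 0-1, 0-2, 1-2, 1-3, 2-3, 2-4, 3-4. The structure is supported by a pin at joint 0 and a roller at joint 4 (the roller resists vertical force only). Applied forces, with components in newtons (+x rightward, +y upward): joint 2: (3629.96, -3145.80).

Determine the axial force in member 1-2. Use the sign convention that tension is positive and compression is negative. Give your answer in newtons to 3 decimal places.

1660.623

N=5 nodes, M=7 members, R=3 reactions → 2N=10, M+R=10
member 0 (0-1): L=3.1311, (cx,cy)=(0.2628,0.9648)
member 1 (0-2): L=1.9790, (cx,cy)=(1.0000,0.0000)
member 2 (1-2): L=3.2346, (cx,cy)=(0.3574,-0.9340)
member 3 (1-3): L=1.8391, (cx,cy)=(0.9961,-0.0881)
member 4 (2-3): L=2.9378, (cx,cy)=(0.2301,0.9732)
member 5 (2-4): L=1.7210, (cx,cy)=(1.0000,0.0000)
member 6 (3-4): L=3.0440, (cx,cy)=(0.3433,-0.9392)
solve A·x = −loads:
  F[0-1] = -1516.5477 N (compression)
  F[0-2] = +4028.5803 N (tension)
  F[1-2] = +1660.6226 N (tension)
  F[1-3] = -995.9705 N (compression)
  F[2-3] = +1638.8238 N (tension)
  F[2-4] = +615.0031 N (tension)
  F[3-4] = -1791.4511 N (compression)
  Rx@0 = -3629.9600 N
  Ry@0 = +1463.2221 N
  Ry@4 = +1682.5779 N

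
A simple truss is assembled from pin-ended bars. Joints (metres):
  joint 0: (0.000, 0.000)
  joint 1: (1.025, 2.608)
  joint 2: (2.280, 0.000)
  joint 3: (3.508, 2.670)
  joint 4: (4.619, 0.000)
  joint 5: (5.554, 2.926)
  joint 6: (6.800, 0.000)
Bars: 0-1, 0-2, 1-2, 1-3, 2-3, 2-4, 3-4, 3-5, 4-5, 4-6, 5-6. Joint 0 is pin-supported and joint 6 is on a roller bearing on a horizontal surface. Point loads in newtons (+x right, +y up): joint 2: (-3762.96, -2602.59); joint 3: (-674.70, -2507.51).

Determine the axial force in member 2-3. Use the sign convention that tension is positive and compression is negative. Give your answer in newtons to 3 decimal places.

N=7 nodes, M=11 members, R=3 reactions → 2N=14, M+R=14
member 0 (0-1): L=2.8022, (cx,cy)=(0.3658,0.9307)
member 1 (0-2): L=2.2800, (cx,cy)=(1.0000,0.0000)
member 2 (1-2): L=2.8943, (cx,cy)=(0.4336,-0.9011)
member 3 (1-3): L=2.4838, (cx,cy)=(0.9997,0.0250)
member 4 (2-3): L=2.9389, (cx,cy)=(0.4178,0.9085)
member 5 (2-4): L=2.3390, (cx,cy)=(1.0000,0.0000)
member 6 (3-4): L=2.8919, (cx,cy)=(0.3842,-0.9233)
member 7 (3-5): L=2.0620, (cx,cy)=(0.9923,0.1242)
member 8 (4-5): L=3.0718, (cx,cy)=(0.3044,0.9525)
member 9 (4-6): L=2.1810, (cx,cy)=(1.0000,0.0000)
member 10 (5-6): L=3.1803, (cx,cy)=(0.3918,-0.9201)
solve A·x = −loads:
  F[0-1] = -3447.7357 N (compression)
  F[0-2] = -3176.5305 N (compression)
  F[1-2] = +3484.1888 N (tension)
  F[1-3] = -2772.8013 N (compression)
  F[2-3] = -591.0747 N (compression)
  F[2-4] = +2344.2175 N (tension)
  F[3-4] = -2259.3855 N (compression)
  F[3-5] = -1487.7325 N (compression)
  F[4-5] = +2189.9166 N (tension)
  F[4-6] = +809.6421 N (tension)
  F[5-6] = -2066.5044 N (compression)
  Rx@0 = +4437.6600 N
  Ry@0 = +3208.8057 N
  Ry@6 = +1901.2943 N

-591.075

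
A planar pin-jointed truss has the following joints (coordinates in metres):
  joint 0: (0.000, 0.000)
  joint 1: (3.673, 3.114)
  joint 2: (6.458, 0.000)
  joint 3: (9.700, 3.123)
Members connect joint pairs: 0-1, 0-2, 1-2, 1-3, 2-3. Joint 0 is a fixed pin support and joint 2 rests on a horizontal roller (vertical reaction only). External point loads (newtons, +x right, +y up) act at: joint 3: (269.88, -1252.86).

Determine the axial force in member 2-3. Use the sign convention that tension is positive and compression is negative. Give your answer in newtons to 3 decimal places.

N=4 nodes, M=5 members, R=3 reactions → 2N=8, M+R=8
member 0 (0-1): L=4.8154, (cx,cy)=(0.7628,0.6467)
member 1 (0-2): L=6.4580, (cx,cy)=(1.0000,0.0000)
member 2 (1-2): L=4.1777, (cx,cy)=(0.6666,-0.7454)
member 3 (1-3): L=6.0270, (cx,cy)=(1.0000,0.0015)
member 4 (2-3): L=4.5015, (cx,cy)=(0.7202,0.6938)
solve A·x = −loads:
  F[0-1] = +1174.4068 N (tension)
  F[0-2] = -625.9148 N (compression)
  F[1-2] = -1015.7344 N (compression)
  F[1-3] = +1572.9195 N (tension)
  F[2-3] = -1809.2696 N (compression)
  Rx@0 = -269.8800 N
  Ry@0 = -759.4623 N
  Ry@2 = +2012.3223 N

-1809.270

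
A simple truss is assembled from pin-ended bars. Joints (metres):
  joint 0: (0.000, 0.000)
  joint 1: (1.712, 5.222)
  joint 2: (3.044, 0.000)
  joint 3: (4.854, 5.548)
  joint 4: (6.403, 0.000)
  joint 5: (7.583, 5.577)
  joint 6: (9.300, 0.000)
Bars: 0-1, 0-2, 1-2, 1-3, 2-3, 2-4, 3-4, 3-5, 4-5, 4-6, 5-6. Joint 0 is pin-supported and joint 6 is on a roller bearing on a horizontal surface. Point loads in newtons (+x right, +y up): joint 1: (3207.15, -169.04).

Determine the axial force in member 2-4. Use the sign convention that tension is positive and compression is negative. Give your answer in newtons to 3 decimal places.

1468.069

N=7 nodes, M=11 members, R=3 reactions → 2N=14, M+R=14
member 0 (0-1): L=5.4955, (cx,cy)=(0.3115,0.9502)
member 1 (0-2): L=3.0440, (cx,cy)=(1.0000,0.0000)
member 2 (1-2): L=5.3892, (cx,cy)=(0.2472,-0.9690)
member 3 (1-3): L=3.1589, (cx,cy)=(0.9947,0.1032)
member 4 (2-3): L=5.8358, (cx,cy)=(0.3102,0.9507)
member 5 (2-4): L=3.3590, (cx,cy)=(1.0000,0.0000)
member 6 (3-4): L=5.7602, (cx,cy)=(0.2689,-0.9632)
member 7 (3-5): L=2.7292, (cx,cy)=(0.9999,0.0106)
member 8 (4-5): L=5.7005, (cx,cy)=(0.2070,0.9783)
member 9 (4-6): L=2.8970, (cx,cy)=(1.0000,0.0000)
member 10 (5-6): L=5.8353, (cx,cy)=(0.2942,-0.9557)
solve A·x = −loads:
  F[0-1] = +1749.9956 N (tension)
  F[0-2] = +2661.9754 N (tension)
  F[1-2] = -2119.5504 N (compression)
  F[1-3] = -2149.5833 N (compression)
  F[2-3] = +2160.3247 N (tension)
  F[2-4] = +1468.0694 N (tension)
  F[3-4] = -1912.5355 N (compression)
  F[3-5] = -953.8136 N (compression)
  F[4-5] = +1882.8664 N (tension)
  F[4-6] = +564.0054 N (tension)
  F[5-6] = -1916.8053 N (compression)
  Rx@0 = -3207.1500 N
  Ry@0 = -1662.9099 N
  Ry@6 = +1831.9499 N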